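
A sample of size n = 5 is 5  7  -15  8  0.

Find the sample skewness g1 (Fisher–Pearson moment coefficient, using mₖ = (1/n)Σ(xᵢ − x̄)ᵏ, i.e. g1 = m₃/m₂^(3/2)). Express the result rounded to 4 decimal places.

x̄ = (5 + 7 - 15 + 8 + 0) / 5 = 1.0000
deviations (xᵢ − x̄): 4.0000, 6.0000, -16.0000, 7.0000, -1.0000
Σ(xᵢ − x̄)² = 358.0000 ⇒ m₂ = 358.0000/5 = 71.60000
Σ(xᵢ − x̄)³ = -3474.0000 ⇒ m₃ = -3474.0000/5 = -694.80000
m₂^(3/2) = 71.60000^(1.5) = 605.85617
g1 = m₃ / m₂^(3/2) = -694.80000 / 605.85617 ≈ -1.1468

-1.1468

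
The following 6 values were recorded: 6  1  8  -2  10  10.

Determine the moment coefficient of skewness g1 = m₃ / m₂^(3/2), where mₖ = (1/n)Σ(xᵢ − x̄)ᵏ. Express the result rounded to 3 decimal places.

x̄ = (6 + 1 + 8 - 2 + 10 + 10) / 6 = 5.5000
deviations (xᵢ − x̄): 0.5000, -4.5000, 2.5000, -7.5000, 4.5000, 4.5000
Σ(xᵢ − x̄)² = 123.5000 ⇒ m₂ = 123.5000/6 = 20.58333
Σ(xᵢ − x̄)³ = -315.0000 ⇒ m₃ = -315.0000/6 = -52.50000
m₂^(3/2) = 20.58333^(1.5) = 93.38423
g1 = m₃ / m₂^(3/2) = -52.50000 / 93.38423 ≈ -0.562

-0.562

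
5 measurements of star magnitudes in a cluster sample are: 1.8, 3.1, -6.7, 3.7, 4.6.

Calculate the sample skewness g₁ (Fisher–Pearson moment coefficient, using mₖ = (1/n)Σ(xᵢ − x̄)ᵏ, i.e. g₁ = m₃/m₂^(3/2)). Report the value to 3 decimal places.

-1.322

x̄ = (1.8 + 3.1 - 6.7 + 3.7 + 4.6) / 5 = 1.3000
deviations (xᵢ − x̄): 0.5000, 1.8000, -8.0000, 2.4000, 3.3000
Σ(xᵢ − x̄)² = 84.1400 ⇒ m₂ = 84.1400/5 = 16.82800
Σ(xᵢ − x̄)³ = -456.2820 ⇒ m₃ = -456.2820/5 = -91.25640
m₂^(3/2) = 16.82800^(1.5) = 69.03173
g₁ = m₃ / m₂^(3/2) = -91.25640 / 69.03173 ≈ -1.322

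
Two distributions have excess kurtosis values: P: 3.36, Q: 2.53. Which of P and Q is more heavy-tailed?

P

Higher excess kurtosis ⇒ heavier tails relative to the normal distribution.
3.36 vs 2.53: the larger is 3.36, so P has heavier tails.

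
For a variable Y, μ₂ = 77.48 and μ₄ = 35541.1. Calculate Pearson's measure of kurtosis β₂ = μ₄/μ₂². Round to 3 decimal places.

5.920

μ₂² = 77.48² = 6003.15040
μ₄/μ₂² = 35541.1 / 6003.15040 = 5.92041
β₂ ≈ 5.920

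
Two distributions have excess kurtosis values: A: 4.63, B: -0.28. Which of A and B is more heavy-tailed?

Higher excess kurtosis ⇒ heavier tails relative to the normal distribution.
4.63 vs -0.28: the larger is 4.63, so A has heavier tails. (A is leptokurtic — heavier-than-normal tails; the other is platykurtic.)

A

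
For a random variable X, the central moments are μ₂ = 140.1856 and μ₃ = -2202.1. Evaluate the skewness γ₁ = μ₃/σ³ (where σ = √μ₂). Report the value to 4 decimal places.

σ = √μ₂ = √140.1856 = 11.84000
σ³ = μ₂^(3/2) = 1659.79750
γ₁ = μ₃/σ³ = -2202.1 / 1659.79750 ≈ -1.3267

-1.3267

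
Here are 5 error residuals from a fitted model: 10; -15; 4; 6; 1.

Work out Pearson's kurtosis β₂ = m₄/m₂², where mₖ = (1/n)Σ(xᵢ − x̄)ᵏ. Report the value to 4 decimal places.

x̄ = 1.2000
Σ(xᵢ − x̄)² = 370.8000 ⇒ m₂ = 74.16000
Σ(xᵢ − x̄)⁴ = 75464.0160 ⇒ m₄ = 15092.80320
m₂² = 5499.70560
β₂ = m₄/m₂² = 15092.80320 / 5499.70560 ≈ 2.7443

2.7443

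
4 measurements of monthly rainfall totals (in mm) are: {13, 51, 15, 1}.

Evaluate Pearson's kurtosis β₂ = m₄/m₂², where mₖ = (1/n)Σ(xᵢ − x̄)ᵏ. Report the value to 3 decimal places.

2.169

x̄ = 20.0000
Σ(xᵢ − x̄)² = 1396.0000 ⇒ m₂ = 349.00000
Σ(xᵢ − x̄)⁴ = 1056868.0000 ⇒ m₄ = 264217.00000
m₂² = 121801.00000
β₂ = m₄/m₂² = 264217.00000 / 121801.00000 ≈ 2.169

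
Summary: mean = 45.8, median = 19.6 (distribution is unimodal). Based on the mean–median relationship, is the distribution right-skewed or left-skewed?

mean − median = 45.8 − 19.6 = 26.2
mean > median ⇒ the longer tail is on the right ⇒ right-skewed (positively skewed).

right-skewed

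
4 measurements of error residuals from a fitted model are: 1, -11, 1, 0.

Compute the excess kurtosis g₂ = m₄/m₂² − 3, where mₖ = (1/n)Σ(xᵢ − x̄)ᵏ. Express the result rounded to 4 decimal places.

-0.6849

x̄ = -2.2500
Σ(xᵢ − x̄)² = 102.7500 ⇒ m₂ = 25.68750
Σ(xᵢ − x̄)⁴ = 6110.5781 ⇒ m₄ = 1527.64453
m₂² = 659.84766
g₂ = m₄/m₂² − 3 = 2.31515 − 3 ≈ -0.6849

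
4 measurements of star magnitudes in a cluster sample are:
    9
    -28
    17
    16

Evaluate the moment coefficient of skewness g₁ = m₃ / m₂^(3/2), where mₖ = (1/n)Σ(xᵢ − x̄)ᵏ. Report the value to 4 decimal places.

-1.0626

x̄ = (9 - 28 + 17 + 16) / 4 = 3.5000
deviations (xᵢ − x̄): 5.5000, -31.5000, 13.5000, 12.5000
Σ(xᵢ − x̄)² = 1361.0000 ⇒ m₂ = 1361.0000/4 = 340.25000
Σ(xᵢ − x̄)³ = -26676.0000 ⇒ m₃ = -26676.0000/4 = -6669.00000
m₂^(3/2) = 340.25000^(1.5) = 6276.20616
g₁ = m₃ / m₂^(3/2) = -6669.00000 / 6276.20616 ≈ -1.0626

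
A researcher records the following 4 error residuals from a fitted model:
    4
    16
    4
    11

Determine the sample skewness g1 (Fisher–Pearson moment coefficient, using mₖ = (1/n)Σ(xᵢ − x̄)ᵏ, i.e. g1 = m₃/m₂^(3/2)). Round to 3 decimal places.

0.342

x̄ = (4 + 16 + 4 + 11) / 4 = 8.7500
deviations (xᵢ − x̄): -4.7500, 7.2500, -4.7500, 2.2500
Σ(xᵢ − x̄)² = 102.7500 ⇒ m₂ = 102.7500/4 = 25.68750
Σ(xᵢ − x̄)³ = 178.1250 ⇒ m₃ = 178.1250/4 = 44.53125
m₂^(3/2) = 25.68750^(1.5) = 130.19154
g1 = m₃ / m₂^(3/2) = 44.53125 / 130.19154 ≈ 0.342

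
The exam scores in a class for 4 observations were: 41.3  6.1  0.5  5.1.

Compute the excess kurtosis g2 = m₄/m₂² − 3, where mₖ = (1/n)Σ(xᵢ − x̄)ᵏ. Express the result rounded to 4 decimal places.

x̄ = 13.2500
Σ(xᵢ − x̄)² = 1066.9100 ⇒ m₂ = 266.72750
Σ(xᵢ − x̄)⁴ = 652510.1989 ⇒ m₄ = 163127.54973
m₂² = 71143.55926
g2 = m₄/m₂² − 3 = 2.29293 − 3 ≈ -0.7071

-0.7071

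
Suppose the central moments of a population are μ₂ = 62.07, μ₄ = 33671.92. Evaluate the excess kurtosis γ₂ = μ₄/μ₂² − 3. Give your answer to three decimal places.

5.740

μ₂² = 62.07² = 3852.68490
μ₄/μ₂² = 33671.92 / 3852.68490 = 8.73986
γ₂ = 8.73986 − 3 ≈ 5.740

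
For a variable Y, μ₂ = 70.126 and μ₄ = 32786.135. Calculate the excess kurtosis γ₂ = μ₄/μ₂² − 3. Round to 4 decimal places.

μ₂² = 70.126² = 4917.65588
μ₄/μ₂² = 32786.135 / 4917.65588 = 6.66703
γ₂ = 6.66703 − 3 ≈ 3.6670

3.6670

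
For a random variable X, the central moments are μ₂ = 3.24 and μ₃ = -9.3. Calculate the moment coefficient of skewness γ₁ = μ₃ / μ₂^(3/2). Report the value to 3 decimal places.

-1.595

σ = √μ₂ = √3.24 = 1.80000
σ³ = μ₂^(3/2) = 5.83200
γ₁ = μ₃/σ³ = -9.3 / 5.83200 ≈ -1.595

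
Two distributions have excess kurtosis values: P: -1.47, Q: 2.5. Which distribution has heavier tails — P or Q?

Q

Higher excess kurtosis ⇒ heavier tails relative to the normal distribution.
-1.47 vs 2.5: the larger is 2.5, so Q has heavier tails. (Q is leptokurtic — heavier-than-normal tails; the other is platykurtic.)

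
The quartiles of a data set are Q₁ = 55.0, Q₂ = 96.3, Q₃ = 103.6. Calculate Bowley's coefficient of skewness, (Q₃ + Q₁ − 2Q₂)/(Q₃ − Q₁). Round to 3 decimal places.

numerator: Q₃ + Q₁ − 2Q₂ = 103.6 + 55.0 − 2×96.3 = -34.0000
denominator: Q₃ − Q₁ = 103.6 − 55.0 = 48.6000
Bowley skewness = -34.0000 / 48.6000 ≈ -0.700

-0.700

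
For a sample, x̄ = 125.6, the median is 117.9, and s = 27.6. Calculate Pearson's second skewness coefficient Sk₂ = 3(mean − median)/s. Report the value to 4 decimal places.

0.8370

Sk₂ = 3(125.6 − 117.9) / 27.6 = 3 × 7.7000 / 27.6
    = 23.1000 / 27.6 ≈ 0.8370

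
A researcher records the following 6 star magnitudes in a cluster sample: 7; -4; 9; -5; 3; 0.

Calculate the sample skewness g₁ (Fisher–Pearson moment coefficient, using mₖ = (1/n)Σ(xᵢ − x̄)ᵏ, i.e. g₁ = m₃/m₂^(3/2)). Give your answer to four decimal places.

x̄ = (7 - 4 + 9 - 5 + 3 + 0) / 6 = 1.6667
deviations (xᵢ − x̄): 5.3333, -5.6667, 7.3333, -6.6667, 1.3333, -1.6667
Σ(xᵢ − x̄)² = 163.3333 ⇒ m₂ = 163.3333/6 = 27.22222
Σ(xᵢ − x̄)³ = 65.5556 ⇒ m₃ = 65.5556/6 = 10.92593
m₂^(3/2) = 27.22222^(1.5) = 142.03173
g₁ = m₃ / m₂^(3/2) = 10.92593 / 142.03173 ≈ 0.0769

0.0769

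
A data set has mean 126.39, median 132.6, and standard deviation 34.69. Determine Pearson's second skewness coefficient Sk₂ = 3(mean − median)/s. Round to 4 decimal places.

Sk₂ = 3(126.39 − 132.6) / 34.69 = 3 × -6.2100 / 34.69
    = -18.6300 / 34.69 ≈ -0.5370

-0.5370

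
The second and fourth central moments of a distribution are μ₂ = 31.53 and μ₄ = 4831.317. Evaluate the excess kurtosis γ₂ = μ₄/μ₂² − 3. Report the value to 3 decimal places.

1.860

μ₂² = 31.53² = 994.14090
μ₄/μ₂² = 4831.317 / 994.14090 = 4.85979
γ₂ = 4.85979 − 3 ≈ 1.860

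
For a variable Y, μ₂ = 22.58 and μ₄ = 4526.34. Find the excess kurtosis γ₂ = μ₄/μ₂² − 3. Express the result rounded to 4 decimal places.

5.8777

μ₂² = 22.58² = 509.85640
μ₄/μ₂² = 4526.34 / 509.85640 = 8.87768
γ₂ = 8.87768 − 3 ≈ 5.8777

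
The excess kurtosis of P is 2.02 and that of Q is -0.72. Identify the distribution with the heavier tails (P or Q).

P

Higher excess kurtosis ⇒ heavier tails relative to the normal distribution.
2.02 vs -0.72: the larger is 2.02, so P has heavier tails. (P is leptokurtic — heavier-than-normal tails; the other is platykurtic.)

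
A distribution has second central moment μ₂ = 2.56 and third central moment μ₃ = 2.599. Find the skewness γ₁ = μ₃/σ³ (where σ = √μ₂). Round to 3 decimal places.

0.635

σ = √μ₂ = √2.56 = 1.60000
σ³ = μ₂^(3/2) = 4.09600
γ₁ = μ₃/σ³ = 2.599 / 4.09600 ≈ 0.635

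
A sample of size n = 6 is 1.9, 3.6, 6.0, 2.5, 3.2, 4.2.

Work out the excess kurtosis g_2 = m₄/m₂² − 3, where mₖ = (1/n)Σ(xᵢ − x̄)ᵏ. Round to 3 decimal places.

-0.533

x̄ = 3.5667
Σ(xᵢ − x̄)² = 10.3733 ⇒ m₂ = 1.72889
Σ(xᵢ − x̄)⁴ = 44.2491 ⇒ m₄ = 7.37485
m₂² = 2.98906
g_2 = m₄/m₂² − 3 = 2.46728 − 3 ≈ -0.533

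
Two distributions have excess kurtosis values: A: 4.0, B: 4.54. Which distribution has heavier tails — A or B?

Higher excess kurtosis ⇒ heavier tails relative to the normal distribution.
4.0 vs 4.54: the larger is 4.54, so B has heavier tails.

B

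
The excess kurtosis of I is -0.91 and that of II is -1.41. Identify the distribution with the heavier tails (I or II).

I

Higher excess kurtosis ⇒ heavier tails relative to the normal distribution.
-0.91 vs -1.41: the larger is -0.91, so I has heavier tails.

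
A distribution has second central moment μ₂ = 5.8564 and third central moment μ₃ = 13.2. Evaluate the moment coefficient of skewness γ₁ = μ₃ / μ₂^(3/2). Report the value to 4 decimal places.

σ = √μ₂ = √5.8564 = 2.42000
σ³ = μ₂^(3/2) = 14.17249
γ₁ = μ₃/σ³ = 13.2 / 14.17249 ≈ 0.9314

0.9314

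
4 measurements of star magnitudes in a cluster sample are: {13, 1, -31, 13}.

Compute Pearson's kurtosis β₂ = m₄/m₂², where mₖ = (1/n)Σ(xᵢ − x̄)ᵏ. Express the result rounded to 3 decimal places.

2.112

x̄ = -1.0000
Σ(xᵢ − x̄)² = 1296.0000 ⇒ m₂ = 324.00000
Σ(xᵢ − x̄)⁴ = 886848.0000 ⇒ m₄ = 221712.00000
m₂² = 104976.00000
β₂ = m₄/m₂² = 221712.00000 / 104976.00000 ≈ 2.112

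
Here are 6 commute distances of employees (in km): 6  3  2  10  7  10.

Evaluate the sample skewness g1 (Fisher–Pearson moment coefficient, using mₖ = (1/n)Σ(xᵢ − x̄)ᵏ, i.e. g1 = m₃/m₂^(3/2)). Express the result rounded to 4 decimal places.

x̄ = (6 + 3 + 2 + 10 + 7 + 10) / 6 = 6.3333
deviations (xᵢ − x̄): -0.3333, -3.3333, -4.3333, 3.6667, 0.6667, 3.6667
Σ(xᵢ − x̄)² = 57.3333 ⇒ m₂ = 57.3333/6 = 9.55556
Σ(xᵢ − x̄)³ = -19.5556 ⇒ m₃ = -19.5556/6 = -3.25926
m₂^(3/2) = 9.55556^(1.5) = 29.53819
g1 = m₃ / m₂^(3/2) = -3.25926 / 29.53819 ≈ -0.1103

-0.1103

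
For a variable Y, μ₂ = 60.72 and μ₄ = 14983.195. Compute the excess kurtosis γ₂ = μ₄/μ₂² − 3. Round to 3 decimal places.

1.064

μ₂² = 60.72² = 3686.91840
μ₄/μ₂² = 14983.195 / 3686.91840 = 4.06388
γ₂ = 4.06388 − 3 ≈ 1.064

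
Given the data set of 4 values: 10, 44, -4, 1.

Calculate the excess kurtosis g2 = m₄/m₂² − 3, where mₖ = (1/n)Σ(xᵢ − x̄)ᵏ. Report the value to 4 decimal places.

-0.8625

x̄ = 12.7500
Σ(xᵢ − x̄)² = 1402.7500 ⇒ m₂ = 350.68750
Σ(xᵢ − x̄)⁴ = 1051508.0781 ⇒ m₄ = 262877.01953
m₂² = 122981.72266
g2 = m₄/m₂² − 3 = 2.13753 − 3 ≈ -0.8625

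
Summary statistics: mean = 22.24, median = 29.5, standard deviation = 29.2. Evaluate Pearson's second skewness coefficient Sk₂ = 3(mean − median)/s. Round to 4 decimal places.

-0.7459

Sk₂ = 3(22.24 − 29.5) / 29.2 = 3 × -7.2600 / 29.2
    = -21.7800 / 29.2 ≈ -0.7459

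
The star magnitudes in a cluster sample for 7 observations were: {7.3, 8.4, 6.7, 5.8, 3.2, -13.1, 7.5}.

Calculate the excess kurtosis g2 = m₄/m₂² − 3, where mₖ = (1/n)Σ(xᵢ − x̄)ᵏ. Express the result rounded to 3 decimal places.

1.716

x̄ = 3.6857
Σ(xᵢ − x̄)² = 345.3886 ⇒ m₂ = 49.34122
Σ(xᵢ − x̄)⁴ = 80367.6433 ⇒ m₄ = 11481.09190
m₂² = 2434.55643
g2 = m₄/m₂² − 3 = 4.71589 − 3 ≈ 1.716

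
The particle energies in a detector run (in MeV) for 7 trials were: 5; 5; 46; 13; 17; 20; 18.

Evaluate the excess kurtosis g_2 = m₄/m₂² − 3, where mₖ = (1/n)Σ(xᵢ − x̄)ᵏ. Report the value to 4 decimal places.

x̄ = 17.7143
Σ(xᵢ − x̄)² = 1151.4286 ⇒ m₂ = 164.48980
Σ(xᵢ − x̄)⁴ = 692915.5335 ⇒ m₄ = 98987.93336
m₂² = 27056.89296
g_2 = m₄/m₂² − 3 = 3.65851 − 3 ≈ 0.6585

0.6585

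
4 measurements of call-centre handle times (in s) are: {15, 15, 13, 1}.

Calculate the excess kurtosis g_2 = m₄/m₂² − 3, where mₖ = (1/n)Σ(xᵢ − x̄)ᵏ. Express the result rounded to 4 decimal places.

x̄ = 11.0000
Σ(xᵢ − x̄)² = 136.0000 ⇒ m₂ = 34.00000
Σ(xᵢ − x̄)⁴ = 10528.0000 ⇒ m₄ = 2632.00000
m₂² = 1156.00000
g_2 = m₄/m₂² − 3 = 2.27682 − 3 ≈ -0.7232

-0.7232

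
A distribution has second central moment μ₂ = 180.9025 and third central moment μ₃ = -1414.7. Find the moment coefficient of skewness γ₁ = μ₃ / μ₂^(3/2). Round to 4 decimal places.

-0.5814

σ = √μ₂ = √180.9025 = 13.45000
σ³ = μ₂^(3/2) = 2433.13863
γ₁ = μ₃/σ³ = -1414.7 / 2433.13863 ≈ -0.5814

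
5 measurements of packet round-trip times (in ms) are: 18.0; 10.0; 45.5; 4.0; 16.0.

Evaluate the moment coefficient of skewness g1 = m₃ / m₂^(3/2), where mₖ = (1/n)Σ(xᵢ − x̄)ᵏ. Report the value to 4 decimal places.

x̄ = (18.0 + 10.0 + 45.5 + 4.0 + 16.0) / 5 = 18.7000
deviations (xᵢ − x̄): -0.7000, -8.7000, 26.8000, -14.7000, -2.7000
Σ(xᵢ − x̄)² = 1017.8000 ⇒ m₂ = 1017.8000/5 = 203.56000
Σ(xᵢ − x̄)³ = 15393.7800 ⇒ m₃ = 15393.7800/5 = 3078.75600
m₂^(3/2) = 203.56000^(1.5) = 2904.28120
g1 = m₃ / m₂^(3/2) = 3078.75600 / 2904.28120 ≈ 1.0601

1.0601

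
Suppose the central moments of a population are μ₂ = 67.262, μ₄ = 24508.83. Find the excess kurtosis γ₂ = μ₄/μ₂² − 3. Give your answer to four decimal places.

2.4173

μ₂² = 67.262² = 4524.17664
μ₄/μ₂² = 24508.83 / 4524.17664 = 5.41730
γ₂ = 5.41730 − 3 ≈ 2.4173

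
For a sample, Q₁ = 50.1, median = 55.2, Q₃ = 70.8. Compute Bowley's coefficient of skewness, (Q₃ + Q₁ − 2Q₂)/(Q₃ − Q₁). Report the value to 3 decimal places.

0.507

numerator: Q₃ + Q₁ − 2Q₂ = 70.8 + 50.1 − 2×55.2 = 10.5000
denominator: Q₃ − Q₁ = 70.8 − 50.1 = 20.7000
Bowley skewness = 10.5000 / 20.7000 ≈ 0.507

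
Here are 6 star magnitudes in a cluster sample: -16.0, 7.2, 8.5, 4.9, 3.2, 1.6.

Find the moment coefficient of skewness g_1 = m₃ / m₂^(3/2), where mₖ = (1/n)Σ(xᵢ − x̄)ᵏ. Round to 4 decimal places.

x̄ = (-16.0 + 7.2 + 8.5 + 4.9 + 3.2 + 1.6) / 6 = 1.5667
deviations (xᵢ − x̄): -17.5667, 5.6333, 6.9333, 3.3333, 1.6333, 0.0333
Σ(xᵢ − x̄)² = 402.1733 ⇒ m₂ = 402.1733/6 = 67.02889
Σ(xᵢ − x̄)³ = -4867.4004 ⇒ m₃ = -4867.4004/6 = -811.23341
m₂^(3/2) = 67.02889^(1.5) = 548.77337
g_1 = m₃ / m₂^(3/2) = -811.23341 / 548.77337 ≈ -1.4783

-1.4783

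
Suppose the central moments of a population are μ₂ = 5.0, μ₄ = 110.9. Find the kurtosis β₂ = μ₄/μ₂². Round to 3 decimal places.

4.436

μ₂² = 5.0² = 25.00000
μ₄/μ₂² = 110.9 / 25.00000 = 4.43600
β₂ ≈ 4.436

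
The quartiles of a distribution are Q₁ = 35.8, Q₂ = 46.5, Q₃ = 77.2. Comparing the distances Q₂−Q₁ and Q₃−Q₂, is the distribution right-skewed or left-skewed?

right-skewed

Q₂ − Q₁ = 10.7;  Q₃ − Q₂ = 30.7
Q₃ − Q₂ > Q₂ − Q₁ ⇒ the upper half is more spread out ⇒ right-skewed.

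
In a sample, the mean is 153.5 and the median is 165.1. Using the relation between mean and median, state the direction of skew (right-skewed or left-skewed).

left-skewed

mean − median = 153.5 − 165.1 = -11.6
mean < median ⇒ the longer tail is on the left ⇒ left-skewed (negatively skewed).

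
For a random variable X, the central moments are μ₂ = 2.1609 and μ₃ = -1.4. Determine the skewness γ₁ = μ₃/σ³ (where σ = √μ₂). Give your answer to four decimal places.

σ = √μ₂ = √2.1609 = 1.47000
σ³ = μ₂^(3/2) = 3.17652
γ₁ = μ₃/σ³ = -1.4 / 3.17652 ≈ -0.4407

-0.4407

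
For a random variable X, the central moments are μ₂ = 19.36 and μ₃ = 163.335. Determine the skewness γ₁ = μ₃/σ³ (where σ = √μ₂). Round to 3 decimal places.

1.917

σ = √μ₂ = √19.36 = 4.40000
σ³ = μ₂^(3/2) = 85.18400
γ₁ = μ₃/σ³ = 163.335 / 85.18400 ≈ 1.917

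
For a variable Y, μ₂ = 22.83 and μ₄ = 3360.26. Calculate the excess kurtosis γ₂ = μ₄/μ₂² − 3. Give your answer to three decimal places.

3.447

μ₂² = 22.83² = 521.20890
μ₄/μ₂² = 3360.26 / 521.20890 = 6.44705
γ₂ = 6.44705 − 3 ≈ 3.447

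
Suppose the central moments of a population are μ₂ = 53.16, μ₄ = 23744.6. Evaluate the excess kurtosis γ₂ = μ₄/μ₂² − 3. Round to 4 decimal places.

5.4022

μ₂² = 53.16² = 2825.98560
μ₄/μ₂² = 23744.6 / 2825.98560 = 8.40224
γ₂ = 8.40224 − 3 ≈ 5.4022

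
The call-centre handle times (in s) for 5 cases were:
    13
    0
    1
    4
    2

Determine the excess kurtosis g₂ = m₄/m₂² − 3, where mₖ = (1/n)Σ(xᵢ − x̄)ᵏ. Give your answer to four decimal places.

x̄ = 4.0000
Σ(xᵢ − x̄)² = 110.0000 ⇒ m₂ = 22.00000
Σ(xᵢ − x̄)⁴ = 6914.0000 ⇒ m₄ = 1382.80000
m₂² = 484.00000
g₂ = m₄/m₂² − 3 = 2.85702 − 3 ≈ -0.1430

-0.1430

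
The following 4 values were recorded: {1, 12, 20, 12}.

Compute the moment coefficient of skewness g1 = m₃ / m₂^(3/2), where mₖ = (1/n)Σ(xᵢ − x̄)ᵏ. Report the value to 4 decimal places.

x̄ = (1 + 12 + 20 + 12) / 4 = 11.2500
deviations (xᵢ − x̄): -10.2500, 0.7500, 8.7500, 0.7500
Σ(xᵢ − x̄)² = 182.7500 ⇒ m₂ = 182.7500/4 = 45.68750
Σ(xᵢ − x̄)³ = -406.1250 ⇒ m₃ = -406.1250/4 = -101.53125
m₂^(3/2) = 45.68750^(1.5) = 308.81337
g1 = m₃ / m₂^(3/2) = -101.53125 / 308.81337 ≈ -0.3288

-0.3288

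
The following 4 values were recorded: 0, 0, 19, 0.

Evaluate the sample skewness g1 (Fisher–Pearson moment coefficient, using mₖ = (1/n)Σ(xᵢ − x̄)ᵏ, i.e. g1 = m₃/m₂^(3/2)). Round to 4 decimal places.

1.1547

x̄ = (0 + 0 + 19 + 0) / 4 = 4.7500
deviations (xᵢ − x̄): -4.7500, -4.7500, 14.2500, -4.7500
Σ(xᵢ − x̄)² = 270.7500 ⇒ m₂ = 270.7500/4 = 67.68750
Σ(xᵢ − x̄)³ = 2572.1250 ⇒ m₃ = 2572.1250/4 = 643.03125
m₂^(3/2) = 67.68750^(1.5) = 556.88140
g1 = m₃ / m₂^(3/2) = 643.03125 / 556.88140 ≈ 1.1547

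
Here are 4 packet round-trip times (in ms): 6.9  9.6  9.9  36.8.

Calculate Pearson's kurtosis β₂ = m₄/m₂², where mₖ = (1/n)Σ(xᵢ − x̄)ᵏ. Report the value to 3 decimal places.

2.311

x̄ = 15.8000
Σ(xᵢ − x̄)² = 593.4600 ⇒ m₂ = 148.36500
Σ(xᵢ − x̄)⁴ = 203444.5938 ⇒ m₄ = 50861.14845
m₂² = 22012.17322
β₂ = m₄/m₂² = 50861.14845 / 22012.17322 ≈ 2.311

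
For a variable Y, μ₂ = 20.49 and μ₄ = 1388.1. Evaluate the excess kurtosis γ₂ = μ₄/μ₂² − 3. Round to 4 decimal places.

0.3063

μ₂² = 20.49² = 419.84010
μ₄/μ₂² = 1388.1 / 419.84010 = 3.30626
γ₂ = 3.30626 − 3 ≈ 0.3063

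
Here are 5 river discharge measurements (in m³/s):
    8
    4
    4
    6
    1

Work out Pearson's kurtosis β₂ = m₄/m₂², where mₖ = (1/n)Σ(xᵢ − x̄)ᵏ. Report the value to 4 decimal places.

2.0660

x̄ = 4.6000
Σ(xᵢ − x̄)² = 27.2000 ⇒ m₂ = 5.44000
Σ(xᵢ − x̄)⁴ = 305.6960 ⇒ m₄ = 61.13920
m₂² = 29.59360
β₂ = m₄/m₂² = 61.13920 / 29.59360 ≈ 2.0660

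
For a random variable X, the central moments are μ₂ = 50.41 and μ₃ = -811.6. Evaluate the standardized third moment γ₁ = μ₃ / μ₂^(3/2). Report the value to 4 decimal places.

-2.2676

σ = √μ₂ = √50.41 = 7.10000
σ³ = μ₂^(3/2) = 357.91100
γ₁ = μ₃/σ³ = -811.6 / 357.91100 ≈ -2.2676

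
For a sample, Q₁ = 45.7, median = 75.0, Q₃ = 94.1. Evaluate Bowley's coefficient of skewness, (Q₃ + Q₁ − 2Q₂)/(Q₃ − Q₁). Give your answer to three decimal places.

numerator: Q₃ + Q₁ − 2Q₂ = 94.1 + 45.7 − 2×75.0 = -10.2000
denominator: Q₃ − Q₁ = 94.1 − 45.7 = 48.4000
Bowley skewness = -10.2000 / 48.4000 ≈ -0.211

-0.211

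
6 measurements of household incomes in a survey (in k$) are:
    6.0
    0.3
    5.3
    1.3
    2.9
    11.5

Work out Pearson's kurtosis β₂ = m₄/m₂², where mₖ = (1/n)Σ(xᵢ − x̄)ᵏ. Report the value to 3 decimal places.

2.464

x̄ = 4.5500
Σ(xᵢ − x̄)² = 82.3150 ⇒ m₂ = 13.71917
Σ(xᵢ − x̄)⁴ = 2783.1007 ⇒ m₄ = 463.85012
m₂² = 188.21553
β₂ = m₄/m₂² = 463.85012 / 188.21553 ≈ 2.464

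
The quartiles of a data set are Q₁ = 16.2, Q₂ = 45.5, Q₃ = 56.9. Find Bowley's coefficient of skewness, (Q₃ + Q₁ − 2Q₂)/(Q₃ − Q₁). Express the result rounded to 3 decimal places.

-0.440

numerator: Q₃ + Q₁ − 2Q₂ = 56.9 + 16.2 − 2×45.5 = -17.9000
denominator: Q₃ − Q₁ = 56.9 − 16.2 = 40.7000
Bowley skewness = -17.9000 / 40.7000 ≈ -0.440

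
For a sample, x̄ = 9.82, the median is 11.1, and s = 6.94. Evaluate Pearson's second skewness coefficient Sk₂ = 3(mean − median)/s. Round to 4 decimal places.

-0.5533

Sk₂ = 3(9.82 − 11.1) / 6.94 = 3 × -1.2800 / 6.94
    = -3.8400 / 6.94 ≈ -0.5533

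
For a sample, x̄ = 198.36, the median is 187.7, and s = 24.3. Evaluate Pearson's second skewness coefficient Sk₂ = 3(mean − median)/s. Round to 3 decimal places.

Sk₂ = 3(198.36 − 187.7) / 24.3 = 3 × 10.6600 / 24.3
    = 31.9800 / 24.3 ≈ 1.316

1.316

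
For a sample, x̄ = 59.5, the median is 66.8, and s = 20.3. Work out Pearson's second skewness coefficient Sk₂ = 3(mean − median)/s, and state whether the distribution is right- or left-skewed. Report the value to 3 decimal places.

-1.079, left-skewed

Sk₂ = 3(59.5 − 66.8) / 20.3 = 3 × -7.3000 / 20.3
    = -21.9000 / 20.3 ≈ -1.079
Sk₂ < 0 ⇒ mean < median ⇒ left-skewed (negative skew).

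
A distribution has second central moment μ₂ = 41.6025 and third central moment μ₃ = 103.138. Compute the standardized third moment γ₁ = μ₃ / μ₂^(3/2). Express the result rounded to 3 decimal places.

0.384

σ = √μ₂ = √41.6025 = 6.45000
σ³ = μ₂^(3/2) = 268.33612
γ₁ = μ₃/σ³ = 103.138 / 268.33612 ≈ 0.384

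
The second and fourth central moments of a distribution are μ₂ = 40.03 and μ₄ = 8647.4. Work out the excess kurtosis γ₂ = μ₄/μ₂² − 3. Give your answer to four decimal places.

2.3965

μ₂² = 40.03² = 1602.40090
μ₄/μ₂² = 8647.4 / 1602.40090 = 5.39653
γ₂ = 5.39653 − 3 ≈ 2.3965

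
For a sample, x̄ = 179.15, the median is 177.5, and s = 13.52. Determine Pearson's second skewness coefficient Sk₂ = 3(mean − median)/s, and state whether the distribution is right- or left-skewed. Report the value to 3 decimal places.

0.366, right-skewed

Sk₂ = 3(179.15 − 177.5) / 13.52 = 3 × 1.6500 / 13.52
    = 4.9500 / 13.52 ≈ 0.366
Sk₂ > 0 ⇒ mean > median ⇒ right-skewed (positive skew).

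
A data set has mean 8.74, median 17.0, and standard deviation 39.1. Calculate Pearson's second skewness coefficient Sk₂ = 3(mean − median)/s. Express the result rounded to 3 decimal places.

Sk₂ = 3(8.74 − 17.0) / 39.1 = 3 × -8.2600 / 39.1
    = -24.7800 / 39.1 ≈ -0.634

-0.634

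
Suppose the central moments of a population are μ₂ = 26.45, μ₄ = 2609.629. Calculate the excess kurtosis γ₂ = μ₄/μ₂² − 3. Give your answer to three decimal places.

μ₂² = 26.45² = 699.60250
μ₄/μ₂² = 2609.629 / 699.60250 = 3.73016
γ₂ = 3.73016 − 3 ≈ 0.730

0.730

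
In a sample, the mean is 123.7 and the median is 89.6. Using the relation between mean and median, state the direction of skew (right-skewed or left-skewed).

mean − median = 123.7 − 89.6 = 34.1
mean > median ⇒ the longer tail is on the right ⇒ right-skewed (positively skewed).

right-skewed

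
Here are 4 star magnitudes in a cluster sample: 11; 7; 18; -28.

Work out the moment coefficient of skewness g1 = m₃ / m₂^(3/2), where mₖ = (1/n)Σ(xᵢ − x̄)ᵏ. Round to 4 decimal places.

x̄ = (11 + 7 + 18 - 28) / 4 = 2.0000
deviations (xᵢ − x̄): 9.0000, 5.0000, 16.0000, -30.0000
Σ(xᵢ − x̄)² = 1262.0000 ⇒ m₂ = 1262.0000/4 = 315.50000
Σ(xᵢ − x̄)³ = -22050.0000 ⇒ m₃ = -22050.0000/4 = -5512.50000
m₂^(3/2) = 315.50000^(1.5) = 5604.01186
g1 = m₃ / m₂^(3/2) = -5512.50000 / 5604.01186 ≈ -0.9837

-0.9837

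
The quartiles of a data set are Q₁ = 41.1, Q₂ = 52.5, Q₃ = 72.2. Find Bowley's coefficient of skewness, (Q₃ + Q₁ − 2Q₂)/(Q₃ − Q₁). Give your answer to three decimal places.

numerator: Q₃ + Q₁ − 2Q₂ = 72.2 + 41.1 − 2×52.5 = 8.3000
denominator: Q₃ − Q₁ = 72.2 − 41.1 = 31.1000
Bowley skewness = 8.3000 / 31.1000 ≈ 0.267

0.267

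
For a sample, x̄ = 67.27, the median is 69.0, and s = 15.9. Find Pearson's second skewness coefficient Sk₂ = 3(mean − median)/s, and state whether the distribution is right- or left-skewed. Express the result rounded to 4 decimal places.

-0.3264, left-skewed

Sk₂ = 3(67.27 − 69.0) / 15.9 = 3 × -1.7300 / 15.9
    = -5.1900 / 15.9 ≈ -0.3264
Sk₂ < 0 ⇒ mean < median ⇒ left-skewed (negative skew).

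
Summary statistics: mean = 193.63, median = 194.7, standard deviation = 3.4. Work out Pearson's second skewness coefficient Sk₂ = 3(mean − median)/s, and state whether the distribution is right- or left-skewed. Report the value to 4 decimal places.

Sk₂ = 3(193.63 − 194.7) / 3.4 = 3 × -1.0700 / 3.4
    = -3.2100 / 3.4 ≈ -0.9441
Sk₂ < 0 ⇒ mean < median ⇒ left-skewed (negative skew).

-0.9441, left-skewed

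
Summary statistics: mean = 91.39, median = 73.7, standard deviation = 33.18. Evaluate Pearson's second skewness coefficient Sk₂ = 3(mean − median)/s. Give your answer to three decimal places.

1.599

Sk₂ = 3(91.39 − 73.7) / 33.18 = 3 × 17.6900 / 33.18
    = 53.0700 / 33.18 ≈ 1.599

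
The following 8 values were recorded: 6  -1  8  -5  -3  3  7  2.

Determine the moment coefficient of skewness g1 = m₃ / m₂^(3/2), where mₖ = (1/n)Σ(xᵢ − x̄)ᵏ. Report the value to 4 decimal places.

-0.2070

x̄ = (6 - 1 + 8 - 5 - 3 + 3 + 7 + 2) / 8 = 2.1250
deviations (xᵢ − x̄): 3.8750, -3.1250, 5.8750, -7.1250, -5.1250, 0.8750, 4.8750, -0.1250
Σ(xᵢ − x̄)² = 160.8750 ⇒ m₂ = 160.8750/8 = 20.10938
Σ(xᵢ − x̄)³ = -149.3438 ⇒ m₃ = -149.3438/8 = -18.66797
m₂^(3/2) = 20.10938^(1.5) = 90.17743
g1 = m₃ / m₂^(3/2) = -18.66797 / 90.17743 ≈ -0.2070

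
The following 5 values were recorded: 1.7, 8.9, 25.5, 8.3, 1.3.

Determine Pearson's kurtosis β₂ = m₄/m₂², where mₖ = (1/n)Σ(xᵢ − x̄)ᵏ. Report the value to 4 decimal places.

2.6441

x̄ = 9.1400
Σ(xᵢ − x̄)² = 385.2320 ⇒ m₂ = 77.04640
Σ(xᵢ − x̄)⁴ = 78478.8506 ⇒ m₄ = 15695.77012
m₂² = 5936.14775
β₂ = m₄/m₂² = 15695.77012 / 5936.14775 ≈ 2.6441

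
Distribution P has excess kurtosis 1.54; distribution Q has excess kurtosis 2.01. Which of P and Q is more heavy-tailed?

Higher excess kurtosis ⇒ heavier tails relative to the normal distribution.
1.54 vs 2.01: the larger is 2.01, so Q has heavier tails.

Q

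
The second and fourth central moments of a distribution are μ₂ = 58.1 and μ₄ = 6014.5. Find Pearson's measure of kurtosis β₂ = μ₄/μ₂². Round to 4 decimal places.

μ₂² = 58.1² = 3375.61000
μ₄/μ₂² = 6014.5 / 3375.61000 = 1.78175
β₂ ≈ 1.7818

1.7818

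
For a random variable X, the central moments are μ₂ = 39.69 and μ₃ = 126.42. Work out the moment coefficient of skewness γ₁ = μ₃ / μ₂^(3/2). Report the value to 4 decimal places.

σ = √μ₂ = √39.69 = 6.30000
σ³ = μ₂^(3/2) = 250.04700
γ₁ = μ₃/σ³ = 126.42 / 250.04700 ≈ 0.5056

0.5056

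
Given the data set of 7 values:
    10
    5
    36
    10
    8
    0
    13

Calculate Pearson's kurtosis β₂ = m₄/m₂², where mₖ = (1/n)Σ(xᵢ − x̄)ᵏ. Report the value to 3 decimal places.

4.102

x̄ = 11.7143
Σ(xᵢ − x̄)² = 793.4286 ⇒ m₂ = 113.34694
Σ(xᵢ − x̄)⁴ = 368932.4723 ⇒ m₄ = 52704.63890
m₂² = 12847.52853
β₂ = m₄/m₂² = 52704.63890 / 12847.52853 ≈ 4.102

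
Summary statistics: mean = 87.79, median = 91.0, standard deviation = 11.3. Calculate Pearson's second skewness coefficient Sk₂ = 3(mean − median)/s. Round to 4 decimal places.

-0.8522

Sk₂ = 3(87.79 − 91.0) / 11.3 = 3 × -3.2100 / 11.3
    = -9.6300 / 11.3 ≈ -0.8522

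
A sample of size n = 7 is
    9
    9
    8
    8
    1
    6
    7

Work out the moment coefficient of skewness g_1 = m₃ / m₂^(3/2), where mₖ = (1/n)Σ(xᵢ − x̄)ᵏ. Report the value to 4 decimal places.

x̄ = (9 + 9 + 8 + 8 + 1 + 6 + 7) / 7 = 6.8571
deviations (xᵢ − x̄): 2.1429, 2.1429, 1.1429, 1.1429, -5.8571, -0.8571, 0.1429
Σ(xᵢ − x̄)² = 46.8571 ⇒ m₂ = 46.8571/7 = 6.69388
Σ(xᵢ − x̄)³ = -178.8980 ⇒ m₃ = -178.8980/7 = -25.55685
m₂^(3/2) = 6.69388^(1.5) = 17.31875
g_1 = m₃ / m₂^(3/2) = -25.55685 / 17.31875 ≈ -1.4757

-1.4757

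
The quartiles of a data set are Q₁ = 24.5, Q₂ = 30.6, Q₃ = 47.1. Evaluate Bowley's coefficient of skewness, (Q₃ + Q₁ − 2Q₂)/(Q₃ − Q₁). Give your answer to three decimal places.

numerator: Q₃ + Q₁ − 2Q₂ = 47.1 + 24.5 − 2×30.6 = 10.4000
denominator: Q₃ − Q₁ = 47.1 − 24.5 = 22.6000
Bowley skewness = 10.4000 / 22.6000 ≈ 0.460

0.460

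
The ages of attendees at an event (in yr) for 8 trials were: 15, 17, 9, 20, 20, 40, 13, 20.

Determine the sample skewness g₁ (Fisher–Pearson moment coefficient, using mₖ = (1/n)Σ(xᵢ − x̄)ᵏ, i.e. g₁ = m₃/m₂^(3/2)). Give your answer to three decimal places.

1.450

x̄ = (15 + 17 + 9 + 20 + 20 + 40 + 13 + 20) / 8 = 19.2500
deviations (xᵢ − x̄): -4.2500, -2.2500, -10.2500, 0.7500, 0.7500, 20.7500, -6.2500, 0.7500
Σ(xᵢ − x̄)² = 599.5000 ⇒ m₂ = 599.5000/8 = 74.93750
Σ(xᵢ − x̄)³ = 7526.2500 ⇒ m₃ = 7526.2500/8 = 940.78125
m₂^(3/2) = 74.93750^(1.5) = 648.70732
g₁ = m₃ / m₂^(3/2) = 940.78125 / 648.70732 ≈ 1.450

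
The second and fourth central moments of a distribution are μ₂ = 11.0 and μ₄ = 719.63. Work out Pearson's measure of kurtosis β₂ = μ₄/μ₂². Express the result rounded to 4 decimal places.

5.9474

μ₂² = 11.0² = 121.00000
μ₄/μ₂² = 719.63 / 121.00000 = 5.94736
β₂ ≈ 5.9474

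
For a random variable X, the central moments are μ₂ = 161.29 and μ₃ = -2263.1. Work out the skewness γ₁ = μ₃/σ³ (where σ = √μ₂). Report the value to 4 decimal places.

-1.1048

σ = √μ₂ = √161.29 = 12.70000
σ³ = μ₂^(3/2) = 2048.38300
γ₁ = μ₃/σ³ = -2263.1 / 2048.38300 ≈ -1.1048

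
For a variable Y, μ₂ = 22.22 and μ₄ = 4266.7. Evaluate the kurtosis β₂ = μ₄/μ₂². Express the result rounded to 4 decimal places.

8.6418

μ₂² = 22.22² = 493.72840
μ₄/μ₂² = 4266.7 / 493.72840 = 8.64180
β₂ ≈ 8.6418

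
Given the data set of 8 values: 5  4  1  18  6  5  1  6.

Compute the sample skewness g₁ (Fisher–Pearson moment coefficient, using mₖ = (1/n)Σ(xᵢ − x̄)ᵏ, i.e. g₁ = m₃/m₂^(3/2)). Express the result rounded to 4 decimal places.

x̄ = (5 + 4 + 1 + 18 + 6 + 5 + 1 + 6) / 8 = 5.7500
deviations (xᵢ − x̄): -0.7500, -1.7500, -4.7500, 12.2500, 0.2500, -0.7500, -4.7500, 0.2500
Σ(xᵢ − x̄)² = 199.5000 ⇒ m₂ = 199.5000/8 = 24.93750
Σ(xᵢ − x̄)³ = 1617.7500 ⇒ m₃ = 1617.7500/8 = 202.21875
m₂^(3/2) = 24.93750^(1.5) = 124.53154
g₁ = m₃ / m₂^(3/2) = 202.21875 / 124.53154 ≈ 1.6238

1.6238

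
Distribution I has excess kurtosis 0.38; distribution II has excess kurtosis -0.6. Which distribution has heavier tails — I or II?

I

Higher excess kurtosis ⇒ heavier tails relative to the normal distribution.
0.38 vs -0.6: the larger is 0.38, so I has heavier tails. (I is leptokurtic — heavier-than-normal tails; the other is platykurtic.)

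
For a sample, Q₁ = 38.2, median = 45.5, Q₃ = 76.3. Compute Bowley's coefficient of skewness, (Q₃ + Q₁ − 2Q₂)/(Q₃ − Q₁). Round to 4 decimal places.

0.6168

numerator: Q₃ + Q₁ − 2Q₂ = 76.3 + 38.2 − 2×45.5 = 23.5000
denominator: Q₃ − Q₁ = 76.3 − 38.2 = 38.1000
Bowley skewness = 23.5000 / 38.1000 ≈ 0.6168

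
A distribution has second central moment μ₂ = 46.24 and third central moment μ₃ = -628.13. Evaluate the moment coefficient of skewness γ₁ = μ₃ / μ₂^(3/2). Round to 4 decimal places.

-1.9977

σ = √μ₂ = √46.24 = 6.80000
σ³ = μ₂^(3/2) = 314.43200
γ₁ = μ₃/σ³ = -628.13 / 314.43200 ≈ -1.9977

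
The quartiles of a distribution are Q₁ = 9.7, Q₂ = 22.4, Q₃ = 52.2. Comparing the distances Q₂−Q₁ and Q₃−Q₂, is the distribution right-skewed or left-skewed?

right-skewed

Q₂ − Q₁ = 12.7;  Q₃ − Q₂ = 29.8
Q₃ − Q₂ > Q₂ − Q₁ ⇒ the upper half is more spread out ⇒ right-skewed.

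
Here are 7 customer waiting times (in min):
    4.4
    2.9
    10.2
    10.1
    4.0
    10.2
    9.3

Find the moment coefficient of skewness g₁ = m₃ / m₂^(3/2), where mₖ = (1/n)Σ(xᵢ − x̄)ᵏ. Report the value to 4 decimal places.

-0.3199

x̄ = (4.4 + 2.9 + 10.2 + 10.1 + 4.0 + 10.2 + 9.3) / 7 = 7.3000
deviations (xᵢ − x̄): -2.9000, -4.4000, 2.9000, 2.8000, -3.3000, 2.9000, 2.0000
Σ(xᵢ − x̄)² = 67.3200 ⇒ m₂ = 67.3200/7 = 9.61714
Σ(xᵢ − x̄)³ = -66.7800 ⇒ m₃ = -66.7800/7 = -9.54000
m₂^(3/2) = 9.61714^(1.5) = 29.82422
g₁ = m₃ / m₂^(3/2) = -9.54000 / 29.82422 ≈ -0.3199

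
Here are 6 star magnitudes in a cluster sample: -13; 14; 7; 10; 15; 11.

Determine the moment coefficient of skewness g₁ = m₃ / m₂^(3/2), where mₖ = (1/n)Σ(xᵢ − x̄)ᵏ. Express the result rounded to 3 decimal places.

x̄ = (-13 + 14 + 7 + 10 + 15 + 11) / 6 = 7.3333
deviations (xᵢ − x̄): -20.3333, 6.6667, -0.3333, 2.6667, 7.6667, 3.6667
Σ(xᵢ − x̄)² = 537.3333 ⇒ m₂ = 537.3333/6 = 89.55556
Σ(xᵢ − x̄)³ = -7591.5556 ⇒ m₃ = -7591.5556/6 = -1265.25926
m₂^(3/2) = 89.55556^(1.5) = 847.49823
g₁ = m₃ / m₂^(3/2) = -1265.25926 / 847.49823 ≈ -1.493

-1.493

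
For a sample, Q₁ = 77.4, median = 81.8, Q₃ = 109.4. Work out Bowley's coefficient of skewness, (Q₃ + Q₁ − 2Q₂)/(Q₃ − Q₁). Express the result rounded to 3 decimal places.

0.725

numerator: Q₃ + Q₁ − 2Q₂ = 109.4 + 77.4 − 2×81.8 = 23.2000
denominator: Q₃ − Q₁ = 109.4 − 77.4 = 32.0000
Bowley skewness = 23.2000 / 32.0000 ≈ 0.725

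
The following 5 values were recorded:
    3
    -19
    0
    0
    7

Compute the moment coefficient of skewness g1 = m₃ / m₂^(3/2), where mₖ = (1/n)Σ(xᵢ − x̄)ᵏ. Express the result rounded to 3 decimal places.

-1.185

x̄ = (3 - 19 + 0 + 0 + 7) / 5 = -1.8000
deviations (xᵢ − x̄): 4.8000, -17.2000, 1.8000, 1.8000, 8.8000
Σ(xᵢ − x̄)² = 402.8000 ⇒ m₂ = 402.8000/5 = 80.56000
Σ(xᵢ − x̄)³ = -4284.7200 ⇒ m₃ = -4284.7200/5 = -856.94400
m₂^(3/2) = 80.56000^(1.5) = 723.06807
g1 = m₃ / m₂^(3/2) = -856.94400 / 723.06807 ≈ -1.185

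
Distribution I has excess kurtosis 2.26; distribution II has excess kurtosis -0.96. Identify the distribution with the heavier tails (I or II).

I

Higher excess kurtosis ⇒ heavier tails relative to the normal distribution.
2.26 vs -0.96: the larger is 2.26, so I has heavier tails. (I is leptokurtic — heavier-than-normal tails; the other is platykurtic.)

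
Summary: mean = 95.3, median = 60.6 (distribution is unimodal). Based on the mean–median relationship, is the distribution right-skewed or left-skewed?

right-skewed

mean − median = 95.3 − 60.6 = 34.7
mean > median ⇒ the longer tail is on the right ⇒ right-skewed (positively skewed).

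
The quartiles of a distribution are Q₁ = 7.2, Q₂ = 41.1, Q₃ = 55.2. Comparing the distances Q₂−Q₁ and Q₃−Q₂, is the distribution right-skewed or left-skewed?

left-skewed

Q₂ − Q₁ = 33.9;  Q₃ − Q₂ = 14.1
Q₂ − Q₁ > Q₃ − Q₂ ⇒ the lower half is more spread out ⇒ left-skewed.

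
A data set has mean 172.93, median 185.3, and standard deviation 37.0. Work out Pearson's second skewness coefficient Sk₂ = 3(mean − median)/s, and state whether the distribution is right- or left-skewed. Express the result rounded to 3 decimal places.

Sk₂ = 3(172.93 − 185.3) / 37.0 = 3 × -12.3700 / 37.0
    = -37.1100 / 37.0 ≈ -1.003
Sk₂ < 0 ⇒ mean < median ⇒ left-skewed (negative skew).

-1.003, left-skewed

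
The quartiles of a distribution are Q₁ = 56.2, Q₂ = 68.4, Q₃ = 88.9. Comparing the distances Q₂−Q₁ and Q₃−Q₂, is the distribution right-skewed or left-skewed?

Q₂ − Q₁ = 12.2;  Q₃ − Q₂ = 20.5
Q₃ − Q₂ > Q₂ − Q₁ ⇒ the upper half is more spread out ⇒ right-skewed.

right-skewed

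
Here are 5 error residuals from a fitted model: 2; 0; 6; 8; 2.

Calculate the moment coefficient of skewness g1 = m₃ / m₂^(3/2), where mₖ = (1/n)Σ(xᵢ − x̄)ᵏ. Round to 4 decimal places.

0.3478

x̄ = (2 + 0 + 6 + 8 + 2) / 5 = 3.6000
deviations (xᵢ − x̄): -1.6000, -3.6000, 2.4000, 4.4000, -1.6000
Σ(xᵢ − x̄)² = 43.2000 ⇒ m₂ = 43.2000/5 = 8.64000
Σ(xᵢ − x̄)³ = 44.1600 ⇒ m₃ = 44.1600/5 = 8.83200
m₂^(3/2) = 8.64000^(1.5) = 25.39631
g1 = m₃ / m₂^(3/2) = 8.83200 / 25.39631 ≈ 0.3478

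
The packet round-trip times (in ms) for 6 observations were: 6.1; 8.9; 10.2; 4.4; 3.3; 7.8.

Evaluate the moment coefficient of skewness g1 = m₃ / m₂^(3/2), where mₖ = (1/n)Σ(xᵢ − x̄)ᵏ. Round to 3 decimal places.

x̄ = (6.1 + 8.9 + 10.2 + 4.4 + 3.3 + 7.8) / 6 = 6.7833
deviations (xᵢ − x̄): -0.6833, 2.1167, 3.4167, -2.3833, -3.4833, 1.0167
Σ(xᵢ − x̄)² = 35.4683 ⇒ m₂ = 35.4683/6 = 5.91139
Σ(xᵢ − x̄)³ = -5.7036 ⇒ m₃ = -5.7036/6 = -0.95059
m₂^(3/2) = 5.91139^(1.5) = 14.37257
g1 = m₃ / m₂^(3/2) = -0.95059 / 14.37257 ≈ -0.066

-0.066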